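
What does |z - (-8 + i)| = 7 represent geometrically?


|z - z0| = r is a circle with center z0 and radius r.
Center = (-8, 1), radius = 7

Circle with center (-8, 1) and radius 7


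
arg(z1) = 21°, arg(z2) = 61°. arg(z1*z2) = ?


arg(z1*z2) = 21° + 61° = 82°
Normalized to (-180°, 180°]: 82°

82°


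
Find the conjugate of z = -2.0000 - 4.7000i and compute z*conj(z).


z_bar = -2.0000 + 4.7000i
z*z_bar = (-2)^2 + (-4.7)^2 = 4 + 22.09 = 26.09

z_bar = -2.0000 + 4.7000i, z*z_bar = 26.09


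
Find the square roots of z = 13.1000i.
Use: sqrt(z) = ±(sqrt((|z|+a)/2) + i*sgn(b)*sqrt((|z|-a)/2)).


|z| = sqrt(0+171.61) = 13.1000
sqrt((|z|+a)/2) = sqrt((13.1000+0)/2) = sqrt(6.5500) = 2.5593
sqrt((|z|-a)/2) = sqrt((13.1000-0)/2) = sqrt(6.5500) = 2.5593

±(2.5593 + 2.5593i) i.e. 2.5593 + 2.5593i and -2.5593 - 2.5593i


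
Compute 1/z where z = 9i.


|z|^2 = 0+81 = 81
1/z = (0 - 9i)/81

1/z = 0 - 0.1111i


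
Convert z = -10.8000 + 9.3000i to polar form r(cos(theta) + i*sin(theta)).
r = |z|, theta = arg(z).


r = sqrt(116.64+86.49) = sqrt(203.13) = 14.2524
theta = atan2(9.3, -10.8) = 139.2679 degrees

r = 14.2524, theta = 139.2679 degrees


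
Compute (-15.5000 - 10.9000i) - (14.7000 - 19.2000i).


Real: -15.5 - 14.7 = -30.2
Imag: -10.9 + 19.2 = 8.3

-30.2000 + 8.3000i


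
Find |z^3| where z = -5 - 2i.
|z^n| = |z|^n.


|z| = sqrt(25+4) = sqrt(29) = 5.3852
|z^3| = |z|^3 = (sqrt(29))^3 = 29*sqrt(29)

|z^3| = 29*sqrt(29) ≈ 156.1698


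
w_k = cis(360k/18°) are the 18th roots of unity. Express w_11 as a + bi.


Angle = 360*11/18 = 220°
a = cos(220°) = -0.7660
b = sin(220°) = -0.6428

-0.7660 - 0.6428i


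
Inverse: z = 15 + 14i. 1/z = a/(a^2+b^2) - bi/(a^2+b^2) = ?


|z|^2 = 225+196 = 421
1/z = (15 - 14i)/421

1/z = 0.0356 - 0.0333i


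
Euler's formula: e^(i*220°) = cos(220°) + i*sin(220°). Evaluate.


cos(220°) = -0.7660
sin(220°) = -0.6428

e^(i*220°) = -0.7660 - 0.6428i


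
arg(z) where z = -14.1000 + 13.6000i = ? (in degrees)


Re = -14.1, Im = 13.6
arg = atan2(13.6, -14.1) = 136.0341 degrees

arg(z) = 136.0341 degrees


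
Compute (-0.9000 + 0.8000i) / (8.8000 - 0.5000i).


Conjugate of z2 = 8.8000 + 0.5000i
Numerator: (-0.9000 + 0.8000i)(8.8000 + 0.5000i) = -8.3200 + 6.5900i
Denominator: 8.8^2 + (-0.5)^2 = 77.69
Result = (-8.3200 + 6.5900i)/77.69

-0.1071 + 0.0848i


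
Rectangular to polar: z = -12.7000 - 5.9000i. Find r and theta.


r = sqrt(161.29+34.81) = sqrt(196.1) = 14.0036
theta = atan2(-5.9, -12.7) = -155.0820 degrees

r = 14.0036, theta = -155.0820 degrees


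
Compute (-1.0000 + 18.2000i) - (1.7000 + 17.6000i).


Real: -1 - 1.7 = -2.7
Imag: 18.2 - 17.6 = 0.6

-2.7000 + 0.6000i


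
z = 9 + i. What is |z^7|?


|z| = sqrt(81+1) = sqrt(82) = 9.0554
|z^7| = |z|^7 = (sqrt(82))^7 = 82^3 * sqrt(82) = 551368*sqrt(82)

|z^7| = 551368*sqrt(82) ≈ 4992849.5928


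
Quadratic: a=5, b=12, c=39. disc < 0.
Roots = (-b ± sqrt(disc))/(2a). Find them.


disc = 12^2 - 4*5*39 = 144 - 780 = -636
sqrt(|disc|) = sqrt(636) = 25.2190
Real part = -12/(2*5) = -1.2000
Imag part = 25.2190/(2*5) = 2.5219

-1.2000 ± 2.5219i


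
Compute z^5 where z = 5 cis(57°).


r^5 = 5^5 = 3125
n*theta = 5*57° = 285° = 285° (mod 360)
a = 3125*cos(285°) = 808.8095
b = 3125*sin(285°) = -3018.5182

3125 cis(285°) = 808.8095 - 3018.5182i


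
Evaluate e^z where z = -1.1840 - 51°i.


e^-1.1840 = 0.30605
cos(-51°) = 0.6293
sin(-51°) = -0.7771
Real = 0.30605*0.6293 = 0.1926
Imag = 0.30605*(-0.7771) = -0.2378

0.1926 - 0.2378i


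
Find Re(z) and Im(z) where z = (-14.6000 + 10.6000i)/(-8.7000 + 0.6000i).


Multiply by conjugate: (-14.6000 + 10.6000i)(-8.7000 - 0.6000i) / ((-8.7)^2 + 0.6^2)
Numerator real = -14.6*(-8.7) + 10.6*0.6 = 133.38
Numerator imag = 10.6*(-8.7) - (-14.6)*0.6 = -83.46
Denominator = 76.05
Re(z) = 133.38/76.05 = 1.7538
Im(z) = -83.46/76.05 = -1.0974

Re(z) = 1.7538, Im(z) = -1.0974


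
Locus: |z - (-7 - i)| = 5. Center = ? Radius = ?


|z - z0| = r is a circle with center z0 and radius r.
Center = (-7, -1), radius = 5

Circle with center (-7, -1) and radius 5


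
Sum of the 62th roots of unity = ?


The sum of all 62th roots of unity is 0.
Geometric series: (1 - w^62)/(1 - w) = (1-1)/(1-w) = 0 since w^62 = 1, w ≠ 1.
Alternatively: coefficient of z^61 in z^62 - 1 is 0.

0


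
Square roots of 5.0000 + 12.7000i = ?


|z| = sqrt(25+161.29) = 13.6488
sqrt((|z|+a)/2) = sqrt((13.6488+5)/2) = sqrt(9.3244) = 3.0536
sqrt((|z|-a)/2) = sqrt((13.6488-5)/2) = sqrt(4.3244) = 2.0795

±(3.0536 + 2.0795i) i.e. 3.0536 + 2.0795i and -3.0536 - 2.0795i


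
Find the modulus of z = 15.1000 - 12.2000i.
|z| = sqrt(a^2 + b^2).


|z| = sqrt(15.1^2 + (-12.2)^2) = sqrt(228.01 + 148.84) = sqrt(376.85) = 19.4126

|z| = 19.4126


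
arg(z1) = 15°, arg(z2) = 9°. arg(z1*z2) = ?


arg(z1*z2) = 15° + 9° = 24°
Normalized to (-180°, 180°]: 24°

24°


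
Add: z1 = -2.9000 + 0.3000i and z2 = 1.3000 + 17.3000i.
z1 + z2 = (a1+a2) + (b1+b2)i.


Real: -2.9 + 1.3 = -1.6
Imag: 0.3 + 17.3 = 17.6

-1.6000 + 17.6000i


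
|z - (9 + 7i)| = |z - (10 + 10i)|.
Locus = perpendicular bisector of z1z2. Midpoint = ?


Equal distances means the locus is the perpendicular bisector of z1 and z2.
Midpoint = ((9+10)/2, (7+10)/2) = (9.5000, 8.5000)

Perpendicular bisector through (9.5000, 8.5000)


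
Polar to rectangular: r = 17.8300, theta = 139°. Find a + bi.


a = 17.8300*cos(139°) = 17.8300*(-0.75471) = -13.4565
b = 17.8300*sin(139°) = 17.8300*0.65606 = 11.6975

-13.4565 + 11.6975i


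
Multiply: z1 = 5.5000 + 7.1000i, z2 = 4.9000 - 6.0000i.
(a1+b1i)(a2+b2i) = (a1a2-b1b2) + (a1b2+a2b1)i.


Real = 5.5*4.9 - 7.1*(-6) = 26.95 - (-42.6) = 69.55
Imag = 5.5*(-6) + 4.9*7.1 = -33 + 34.79 = 1.79

69.5500 + 1.7900i


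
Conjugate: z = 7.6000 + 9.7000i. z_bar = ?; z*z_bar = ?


z_bar = 7.6000 - 9.7000i
z*z_bar = 7.6^2 + 9.7^2 = 57.76 + 94.09 = 151.85

z_bar = 7.6000 - 9.7000i, z*z_bar = 151.85


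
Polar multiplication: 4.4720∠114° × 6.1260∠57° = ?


r = 4.4720 * 6.1260 = 27.3955
theta = 114° + 57° = 171° = 171° (mod 360)

27.3955 cis(171°)


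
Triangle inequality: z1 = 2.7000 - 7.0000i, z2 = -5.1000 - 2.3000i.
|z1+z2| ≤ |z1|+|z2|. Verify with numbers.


|z1| = sqrt(2.7^2 + (-7)^2) = sqrt(56.29) = 7.5027
|z2| = sqrt((-5.1)^2 + (-2.3)^2) = sqrt(31.3) = 5.5946
z1+z2 = -2.4000 - 9.3000i
|z1+z2| = sqrt(92.25) = 9.6047
|z1|+|z2| = 7.5027 + 5.5946 = 13.0973

|z1+z2| = 9.6047 ≤ |z1|+|z2| = 13.0973 (verified)


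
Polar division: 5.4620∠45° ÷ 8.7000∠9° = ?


r = 5.4620 / 8.7000 = 0.6278
theta = 45° - 9° = 36° = 36° (mod 360)

0.6278 cis(36°)


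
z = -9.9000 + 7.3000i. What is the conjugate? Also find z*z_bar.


z_bar = -9.9000 - 7.3000i
z*z_bar = (-9.9)^2 + 7.3^2 = 98.01 + 53.29 = 151.3

z_bar = -9.9000 - 7.3000i, z*z_bar = 151.3


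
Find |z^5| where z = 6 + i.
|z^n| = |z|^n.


|z| = sqrt(36+1) = sqrt(37) = 6.0828
|z^5| = |z|^5 = (sqrt(37))^5 = 37^2 * sqrt(37) = 1369*sqrt(37)

|z^5| = 1369*sqrt(37) ≈ 8327.3019


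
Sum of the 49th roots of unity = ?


The sum of all 49th roots of unity is 0.
Geometric series: (1 - w^49)/(1 - w) = (1-1)/(1-w) = 0 since w^49 = 1, w ≠ 1.
Alternatively: coefficient of z^48 in z^49 - 1 is 0.

0


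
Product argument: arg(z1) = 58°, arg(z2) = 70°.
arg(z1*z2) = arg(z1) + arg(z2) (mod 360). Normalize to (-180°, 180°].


arg(z1*z2) = 58° + 70° = 128°
Normalized to (-180°, 180°]: 128°

128°


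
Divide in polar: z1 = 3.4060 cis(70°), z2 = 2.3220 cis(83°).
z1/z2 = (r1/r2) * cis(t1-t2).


r = 3.4060 / 2.3220 = 1.4668
theta = 70° - 83° = -13° = 347° (mod 360)

1.4668 cis(347°)


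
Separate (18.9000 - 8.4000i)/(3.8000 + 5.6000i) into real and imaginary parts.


Multiply by conjugate: (18.9000 - 8.4000i)(3.8000 - 5.6000i) / (3.8^2 + 5.6^2)
Numerator real = 18.9*3.8 - (8.4)*5.6 = 24.78
Numerator imag = -8.4*3.8 - 18.9*5.6 = -137.76
Denominator = 45.8
Re(z) = 24.78/45.8 = 0.5410
Im(z) = -137.76/45.8 = -3.0079

Re(z) = 0.5410, Im(z) = -3.0079


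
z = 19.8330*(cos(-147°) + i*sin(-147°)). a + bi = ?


a = 19.8330*cos(-147°) = 19.8330*(-0.838671) = -16.6334
b = 19.8330*sin(-147°) = 19.8330*(-0.54464) = -10.8018

-16.6334 - 10.8018i


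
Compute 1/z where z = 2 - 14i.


|z|^2 = 4+196 = 200
1/z = (2 + 14i)/200

1/z = 0.0100 + 0.0700i


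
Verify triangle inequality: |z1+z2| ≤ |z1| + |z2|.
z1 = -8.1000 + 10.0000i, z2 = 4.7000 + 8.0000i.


|z1| = sqrt((-8.1)^2 + 10^2) = sqrt(165.61) = 12.8690
|z2| = sqrt(4.7^2 + 8^2) = sqrt(86.09) = 9.2785
z1+z2 = -3.4000 + 18.0000i
|z1+z2| = sqrt(335.56) = 18.3183
|z1|+|z2| = 12.8690 + 9.2785 = 22.1475

|z1+z2| = 18.3183 ≤ |z1|+|z2| = 22.1475 (verified)


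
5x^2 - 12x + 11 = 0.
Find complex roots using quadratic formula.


disc = (-12)^2 - 4*5*11 = 144 - 220 = -76
sqrt(|disc|) = sqrt(76) = 8.7178
Real part = 12/(2*5) = 1.2000
Imag part = 8.7178/(2*5) = 0.8718

1.2000 ± 0.8718i


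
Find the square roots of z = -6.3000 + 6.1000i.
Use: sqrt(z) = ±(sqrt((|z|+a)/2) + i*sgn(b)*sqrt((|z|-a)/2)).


|z| = sqrt(39.69+37.21) = 8.7693
sqrt((|z|+a)/2) = sqrt((8.7693+(-6.3))/2) = sqrt(1.2346) = 1.1111
sqrt((|z|-a)/2) = sqrt((8.7693-(-6.3))/2) = sqrt(7.5346) = 2.7449

±(1.1111 + 2.7449i) i.e. 1.1111 + 2.7449i and -1.1111 - 2.7449i


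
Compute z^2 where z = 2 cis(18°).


r^2 = 2^2 = 4
n*theta = 2*18° = 36° = 36° (mod 360)
a = 4*cos(36°) = 3.2361
b = 4*sin(36°) = 2.3511

4 cis(36°) = 3.2361 + 2.3511i


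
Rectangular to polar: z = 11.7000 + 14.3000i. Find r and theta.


r = sqrt(136.89+204.49) = sqrt(341.38) = 18.4765
theta = atan2(14.3, 11.7) = 50.7106 degrees

r = 18.4765, theta = 50.7106 degrees


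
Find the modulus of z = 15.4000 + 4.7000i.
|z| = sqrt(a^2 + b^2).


|z| = sqrt(15.4^2 + 4.7^2) = sqrt(237.16 + 22.09) = sqrt(259.25) = 16.1012

|z| = 16.1012


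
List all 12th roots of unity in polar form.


The 12th roots of unity are cis(360k/12°) for k=0..11
Angle step = 360/12 = 30°
Primitive root: cis(30°)
Primitive root = 0.8660 + 0.5000i

12 roots at angles: 0°, 30°, 60°, 90°, 120°, 150°, 180°, 210°, 240°, 270°, 300°, 330°


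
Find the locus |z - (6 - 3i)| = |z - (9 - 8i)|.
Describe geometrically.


Equal distances means the locus is the perpendicular bisector of z1 and z2.
Midpoint = ((6+9)/2, (-3+(-8))/2) = (7.5000, -5.5000)

Perpendicular bisector through (7.5000, -5.5000)


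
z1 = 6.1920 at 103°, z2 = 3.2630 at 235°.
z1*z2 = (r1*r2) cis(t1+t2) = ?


r = 6.1920 * 3.2630 = 20.2045
theta = 103° + 235° = 338° = 338° (mod 360)

20.2045 cis(338°)


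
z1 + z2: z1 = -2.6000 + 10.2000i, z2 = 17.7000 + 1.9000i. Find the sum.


Real: -2.6 + 17.7 = 15.1
Imag: 10.2 + 1.9 = 12.1

15.1000 + 12.1000i


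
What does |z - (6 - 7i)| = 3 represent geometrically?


|z - z0| = r is a circle with center z0 and radius r.
Center = (6, -7), radius = 3

Circle with center (6, -7) and radius 3


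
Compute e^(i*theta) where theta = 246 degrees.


cos(246°) = -0.4067
sin(246°) = -0.9135

e^(i*246°) = -0.4067 - 0.9135i


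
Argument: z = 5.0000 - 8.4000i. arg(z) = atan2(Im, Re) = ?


Re = 5, Im = -8.4
arg = atan2(-8.4, 5) = -59.2373 degrees

arg(z) = -59.2373 degrees


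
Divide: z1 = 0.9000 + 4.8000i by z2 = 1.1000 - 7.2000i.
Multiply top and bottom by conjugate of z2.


Conjugate of z2 = 1.1000 + 7.2000i
Numerator: (0.9000 + 4.8000i)(1.1000 + 7.2000i) = -33.5700 + 11.7600i
Denominator: 1.1^2 + (-7.2)^2 = 53.05
Result = (-33.5700 + 11.7600i)/53.05

-0.6328 + 0.2217i


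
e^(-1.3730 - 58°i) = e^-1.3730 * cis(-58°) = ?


e^-1.3730 = 0.25335
cos(-58°) = 0.5299
sin(-58°) = -0.848
Real = 0.25335*0.5299 = 0.1343
Imag = 0.25335*(-0.848) = -0.2148

0.1343 - 0.2148i


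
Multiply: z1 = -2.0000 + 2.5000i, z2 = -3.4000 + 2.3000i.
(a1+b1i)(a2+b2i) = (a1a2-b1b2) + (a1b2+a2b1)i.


Real = -2*(-3.4) - 2.5*2.3 = 6.8 - 5.75 = 1.05
Imag = -2*2.3 - (3.4)*2.5 = -4.6 - (8.5) = -13.1

1.0500 - 13.1000i


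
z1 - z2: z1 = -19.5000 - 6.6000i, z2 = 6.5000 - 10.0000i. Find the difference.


Real: -19.5 - 6.5 = -26
Imag: -6.6 + 10 = 3.4

-26.0000 + 3.4000i


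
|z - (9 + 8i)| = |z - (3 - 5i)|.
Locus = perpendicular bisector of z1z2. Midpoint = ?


Equal distances means the locus is the perpendicular bisector of z1 and z2.
Midpoint = ((9+3)/2, (8+(-5))/2) = (6.0000, 1.5000)

Perpendicular bisector through (6.0000, 1.5000)


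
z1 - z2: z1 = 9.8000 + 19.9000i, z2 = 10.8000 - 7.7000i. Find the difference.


Real: 9.8 - 10.8 = -1
Imag: 19.9 + 7.7 = 27.6

-1.0000 + 27.6000i


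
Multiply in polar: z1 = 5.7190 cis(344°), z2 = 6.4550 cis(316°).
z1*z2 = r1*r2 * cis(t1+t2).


r = 5.7190 * 6.4550 = 36.9161
theta = 344° + 316° = 660° = 300° (mod 360)

36.9161 cis(300°)


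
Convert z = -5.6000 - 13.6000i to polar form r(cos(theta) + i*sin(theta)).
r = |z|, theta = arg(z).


r = sqrt(31.36+184.96) = sqrt(216.32) = 14.7078
theta = atan2(-13.6, -5.6) = -112.3801 degrees

r = 14.7078, theta = -112.3801 degrees


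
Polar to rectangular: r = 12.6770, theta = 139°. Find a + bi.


a = 12.6770*cos(139°) = 12.6770*(-0.75471) = -9.5675
b = 12.6770*sin(139°) = 12.6770*0.65606 = 8.3169

-9.5675 + 8.3169i


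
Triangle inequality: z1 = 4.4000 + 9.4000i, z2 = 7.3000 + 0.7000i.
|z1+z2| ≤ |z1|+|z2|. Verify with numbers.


|z1| = sqrt(4.4^2 + 9.4^2) = sqrt(107.72) = 10.3788
|z2| = sqrt(7.3^2 + 0.7^2) = sqrt(53.78) = 7.3335
z1+z2 = 11.7000 + 10.1000i
|z1+z2| = sqrt(238.9) = 15.4564
|z1|+|z2| = 10.3788 + 7.3335 = 17.7123

|z1+z2| = 15.4564 ≤ |z1|+|z2| = 17.7123 (verified)


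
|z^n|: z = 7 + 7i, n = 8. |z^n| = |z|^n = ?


|z| = sqrt(49+49) = sqrt(98) = 9.8995
|z^8| = |z|^8 = (sqrt(98))^8 = 98^4 = 92236816

|z^8| = 92236816


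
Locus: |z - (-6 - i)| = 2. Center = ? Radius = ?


|z - z0| = r is a circle with center z0 and radius r.
Center = (-6, -1), radius = 2

Circle with center (-6, -1) and radius 2


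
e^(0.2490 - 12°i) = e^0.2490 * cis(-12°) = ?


e^0.2490 = 1.2827
cos(-12°) = 0.97815
sin(-12°) = -0.2079
Real = 1.2827*0.97815 = 1.2547
Imag = 1.2827*(-0.2079) = -0.2667

1.2547 - 0.2667i


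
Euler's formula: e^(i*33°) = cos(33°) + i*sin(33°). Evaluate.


cos(33°) = 0.8387
sin(33°) = 0.5446

e^(i*33°) = 0.8387 + 0.5446i


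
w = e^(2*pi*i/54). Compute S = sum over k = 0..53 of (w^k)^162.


The roots are w_k = w^k with w = e^(2*pi*i/54), and (w^k)^162 = (w^162)^k.
So S = 1 + u + u^2 + ... + u^(53) with u = w^162.
162 = 3*54 + 0, so 162 is a multiple of 54 and u = (w^54)^3 = 1.
Every one of the 54 terms equals 1: S = 54

S = 54


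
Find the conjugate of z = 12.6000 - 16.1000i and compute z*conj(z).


z_bar = 12.6000 + 16.1000i
z*z_bar = 12.6^2 + (-16.1)^2 = 158.76 + 259.21 = 417.97

z_bar = 12.6000 + 16.1000i, z*z_bar = 417.97


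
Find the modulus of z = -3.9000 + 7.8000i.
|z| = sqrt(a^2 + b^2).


|z| = sqrt((-3.9)^2 + 7.8^2) = sqrt(15.21 + 60.84) = sqrt(76.05) = 8.7207

|z| = 8.7207


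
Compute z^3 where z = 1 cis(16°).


r^3 = 1^3 = 1
n*theta = 3*16° = 48° = 48° (mod 360)
a = 1*cos(48°) = 0.6691
b = 1*sin(48°) = 0.7431

1 cis(48°) = 0.6691 + 0.7431i


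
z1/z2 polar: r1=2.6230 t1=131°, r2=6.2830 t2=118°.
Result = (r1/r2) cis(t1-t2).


r = 2.6230 / 6.2830 = 0.4175
theta = 131° - 118° = 13° = 13° (mod 360)

0.4175 cis(13°)


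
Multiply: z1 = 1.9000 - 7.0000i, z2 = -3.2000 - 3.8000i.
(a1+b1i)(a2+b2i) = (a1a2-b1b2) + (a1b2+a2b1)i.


Real = 1.9*(-3.2) - (-7)*(-3.8) = -6.08 - 26.6 = -32.68
Imag = 1.9*(-3.8) - (3.2)*(-7) = -7.22 + 22.4 = 15.18

-32.6800 + 15.1800i


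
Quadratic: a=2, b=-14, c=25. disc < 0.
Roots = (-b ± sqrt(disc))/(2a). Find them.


disc = (-14)^2 - 4*2*25 = 196 - 200 = -4
sqrt(|disc|) = sqrt(4) = 2.0000
Real part = 14/(2*2) = 3.5000
Imag part = 2.0000/(2*2) = 0.5000

3.5000 ± 0.5000i


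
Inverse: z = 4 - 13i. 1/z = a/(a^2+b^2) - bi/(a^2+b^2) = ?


|z|^2 = 16+169 = 185
1/z = (4 + 13i)/185

1/z = 0.0216 + 0.0703i


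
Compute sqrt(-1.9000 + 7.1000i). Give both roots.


|z| = sqrt(3.61+50.41) = 7.3498
sqrt((|z|+a)/2) = sqrt((7.3498+(-1.9))/2) = sqrt(2.7249) = 1.6507
sqrt((|z|-a)/2) = sqrt((7.3498-(-1.9))/2) = sqrt(4.6249) = 2.1506

±(1.6507 + 2.1506i) i.e. 1.6507 + 2.1506i and -1.6507 - 2.1506i


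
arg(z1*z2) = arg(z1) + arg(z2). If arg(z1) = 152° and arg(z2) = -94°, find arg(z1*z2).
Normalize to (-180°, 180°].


arg(z1*z2) = 152° - 94° = 58°
Normalized to (-180°, 180°]: 58°

58°


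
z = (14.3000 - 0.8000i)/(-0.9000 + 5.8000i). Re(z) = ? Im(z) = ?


Multiply by conjugate: (14.3000 - 0.8000i)(-0.9000 - 5.8000i) / ((-0.9)^2 + 5.8^2)
Numerator real = 14.3*(-0.9) - (0.8)*5.8 = -17.51
Numerator imag = -0.8*(-0.9) - 14.3*5.8 = -82.22
Denominator = 34.45
Re(z) = -17.51/34.45 = -0.5083
Im(z) = -82.22/34.45 = -2.3866

Re(z) = -0.5083, Im(z) = -2.3866


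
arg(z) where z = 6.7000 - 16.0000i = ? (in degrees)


Re = 6.7, Im = -16
arg = atan2(-16, 6.7) = -67.2785 degrees

arg(z) = -67.2785 degrees


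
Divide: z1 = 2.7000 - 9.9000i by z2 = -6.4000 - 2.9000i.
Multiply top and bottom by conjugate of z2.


Conjugate of z2 = -6.4000 + 2.9000i
Numerator: (2.7000 - 9.9000i)(-6.4000 + 2.9000i) = 11.4300 + 71.1900i
Denominator: (-6.4)^2 + (-2.9)^2 = 49.37
Result = (11.4300 + 71.1900i)/49.37

0.2315 + 1.4420i


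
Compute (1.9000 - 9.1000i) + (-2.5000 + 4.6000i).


Real: 1.9 - 2.5 = -0.6
Imag: -9.1 + 4.6 = -4.5

-0.6000 - 4.5000i


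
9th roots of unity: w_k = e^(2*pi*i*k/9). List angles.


The 9th roots of unity are cis(360k/9°) for k=0..8
Angle step = 360/9 = 40°
Primitive root: cis(40°)
Primitive root = 0.7660 + 0.6428i

9 roots at angles: 0°, 40°, 80°, 120°, 160°, 200°, 240°, 280°, 320°


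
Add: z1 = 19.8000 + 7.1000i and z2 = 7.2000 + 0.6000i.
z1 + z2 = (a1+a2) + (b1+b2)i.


Real: 19.8 + 7.2 = 27
Imag: 7.1 + 0.6 = 7.7

27.0000 + 7.7000i


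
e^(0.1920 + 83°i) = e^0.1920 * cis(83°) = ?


e^0.1920 = 1.2117
cos(83°) = 0.1219
sin(83°) = 0.9925
Real = 1.2117*0.1219 = 0.1477
Imag = 1.2117*0.9925 = 1.2026

0.1477 + 1.2026i


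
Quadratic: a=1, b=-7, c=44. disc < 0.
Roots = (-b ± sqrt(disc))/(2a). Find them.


disc = (-7)^2 - 4*1*44 = 49 - 176 = -127
sqrt(|disc|) = sqrt(127) = 11.2694
Real part = 7/(2*1) = 3.5000
Imag part = 11.2694/(2*1) = 5.6347

3.5000 ± 5.6347i


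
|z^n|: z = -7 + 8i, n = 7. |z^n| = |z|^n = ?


|z| = sqrt(49+64) = sqrt(113) = 10.6301
|z^7| = |z|^7 = (sqrt(113))^7 = 113^3 * sqrt(113) = 1442897*sqrt(113)

|z^7| = 1442897*sqrt(113) ≈ 15338205.5028


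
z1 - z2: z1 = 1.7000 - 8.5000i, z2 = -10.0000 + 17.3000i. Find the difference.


Real: 1.7 + 10 = 11.7
Imag: -8.5 - 17.3 = -25.8

11.7000 - 25.8000i


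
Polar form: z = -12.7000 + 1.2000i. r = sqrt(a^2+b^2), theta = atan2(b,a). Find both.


r = sqrt(161.29+1.44) = sqrt(162.73) = 12.7566
theta = atan2(1.2, -12.7) = 174.6023 degrees

r = 12.7566, theta = 174.6023 degrees


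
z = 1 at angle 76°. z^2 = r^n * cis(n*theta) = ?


r^2 = 1^2 = 1
n*theta = 2*76° = 152° = 152° (mod 360)
a = 1*cos(152°) = -0.8829
b = 1*sin(152°) = 0.4695

1 cis(152°) = -0.8829 + 0.4695i


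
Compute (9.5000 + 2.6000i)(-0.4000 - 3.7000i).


Real = 9.5*(-0.4) - 2.6*(-3.7) = -3.8 - (-9.62) = 5.82
Imag = 9.5*(-3.7) - (0.4)*2.6 = -35.15 - (1.04) = -36.19

5.8200 - 36.1900i


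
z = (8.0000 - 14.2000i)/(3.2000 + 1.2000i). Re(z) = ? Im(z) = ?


Multiply by conjugate: (8.0000 - 14.2000i)(3.2000 - 1.2000i) / (3.2^2 + 1.2^2)
Numerator real = 8*3.2 - (14.2)*1.2 = 8.56
Numerator imag = -14.2*3.2 - 8*1.2 = -55.04
Denominator = 11.68
Re(z) = 8.56/11.68 = 0.7329
Im(z) = -55.04/11.68 = -4.7123

Re(z) = 0.7329, Im(z) = -4.7123


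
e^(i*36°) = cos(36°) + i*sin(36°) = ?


cos(36°) = 0.8090
sin(36°) = 0.5878

e^(i*36°) = 0.8090 + 0.5878i


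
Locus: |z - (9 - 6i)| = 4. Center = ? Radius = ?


|z - z0| = r is a circle with center z0 and radius r.
Center = (9, -6), radius = 4

Circle with center (9, -6) and radius 4


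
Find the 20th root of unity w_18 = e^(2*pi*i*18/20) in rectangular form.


Angle = 360*18/20 = 324°
a = cos(324°) = 0.8090
b = sin(324°) = -0.5878

0.8090 - 0.5878i


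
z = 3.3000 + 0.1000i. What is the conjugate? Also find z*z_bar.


z_bar = 3.3000 - 0.1000i
z*z_bar = 3.3^2 + 0.1^2 = 10.89 + 0.01 = 10.9

z_bar = 3.3000 - 0.1000i, z*z_bar = 10.9


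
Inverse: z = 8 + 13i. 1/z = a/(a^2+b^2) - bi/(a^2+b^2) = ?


|z|^2 = 64+169 = 233
1/z = (8 - 13i)/233

1/z = 0.0343 - 0.0558i


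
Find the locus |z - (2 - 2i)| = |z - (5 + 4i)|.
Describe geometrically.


Equal distances means the locus is the perpendicular bisector of z1 and z2.
Midpoint = ((2+5)/2, (-2+4)/2) = (3.5000, 1.0000)

Perpendicular bisector through (3.5000, 1.0000)


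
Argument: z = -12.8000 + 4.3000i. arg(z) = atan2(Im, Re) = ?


Re = -12.8, Im = 4.3
arg = atan2(4.3, -12.8) = 161.4309 degrees

arg(z) = 161.4309 degrees


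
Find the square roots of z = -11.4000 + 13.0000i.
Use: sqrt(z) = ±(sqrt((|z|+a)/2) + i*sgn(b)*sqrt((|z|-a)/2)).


|z| = sqrt(129.96+169) = 17.2905
sqrt((|z|+a)/2) = sqrt((17.2905+(-11.4))/2) = sqrt(2.9452) = 1.7162
sqrt((|z|-a)/2) = sqrt((17.2905-(-11.4))/2) = sqrt(14.3452) = 3.7875

±(1.7162 + 3.7875i) i.e. 1.7162 + 3.7875i and -1.7162 - 3.7875i


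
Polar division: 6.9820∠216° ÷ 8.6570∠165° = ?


r = 6.9820 / 8.6570 = 0.8065
theta = 216° - 165° = 51° = 51° (mod 360)

0.8065 cis(51°)


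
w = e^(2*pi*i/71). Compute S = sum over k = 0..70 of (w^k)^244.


The roots are w_k = w^k with w = e^(2*pi*i/71), and (w^k)^244 = (w^244)^k.
So S = 1 + u + u^2 + ... + u^(70) with u = w^244.
244 = 3*71 + 31, so 244 is not a multiple of 71: u = (w^71)^3 * w^31 = w^31 ≠ 1 (w is a primitive 71th root), while u^71 = (w^71)^244 = 1.
Geometric series: S = (1 - u^71)/(1 - u) = (1 - 1)/(1 - u) = 0

S = 0


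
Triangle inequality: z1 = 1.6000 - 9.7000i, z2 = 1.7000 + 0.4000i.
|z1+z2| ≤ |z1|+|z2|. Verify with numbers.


|z1| = sqrt(1.6^2 + (-9.7)^2) = sqrt(96.65) = 9.8311
|z2| = sqrt(1.7^2 + 0.4^2) = sqrt(3.05) = 1.7464
z1+z2 = 3.3000 - 9.3000i
|z1+z2| = sqrt(97.38) = 9.8681
|z1|+|z2| = 9.8311 + 1.7464 = 11.5775

|z1+z2| = 9.8681 ≤ |z1|+|z2| = 11.5775 (verified)


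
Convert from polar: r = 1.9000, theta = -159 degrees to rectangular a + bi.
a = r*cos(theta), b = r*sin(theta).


a = 1.9000*cos(-159°) = 1.9000*(-0.9336) = -1.7738
b = 1.9000*sin(-159°) = 1.9000*(-0.35837) = -0.6809

-1.7738 - 0.6809i


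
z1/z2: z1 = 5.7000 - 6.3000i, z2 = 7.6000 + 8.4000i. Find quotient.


Conjugate of z2 = 7.6000 - 8.4000i
Numerator: (5.7000 - 6.3000i)(7.6000 - 8.4000i) = -9.6000 - 95.7600i
Denominator: 7.6^2 + 8.4^2 = 128.32
Result = (-9.6000 - 95.7600i)/128.32

-0.0748 - 0.7463i


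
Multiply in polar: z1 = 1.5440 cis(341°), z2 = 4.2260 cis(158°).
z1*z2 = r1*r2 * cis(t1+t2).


r = 1.5440 * 4.2260 = 6.5249
theta = 341° + 158° = 499° = 139° (mod 360)

6.5249 cis(139°)


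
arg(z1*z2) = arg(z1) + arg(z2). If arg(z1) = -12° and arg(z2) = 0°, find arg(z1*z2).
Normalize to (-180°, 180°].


arg(z1*z2) = -12° + 0° = -12°
Normalized to (-180°, 180°]: -12°

-12°


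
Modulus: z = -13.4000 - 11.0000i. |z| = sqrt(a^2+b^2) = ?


|z| = sqrt((-13.4)^2 + (-11)^2) = sqrt(179.56 + 121) = sqrt(300.56) = 17.3367

|z| = 17.3367


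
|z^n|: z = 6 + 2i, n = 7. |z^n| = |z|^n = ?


|z| = sqrt(36+4) = sqrt(40) = 6.3246
|z^7| = |z|^7 = (sqrt(40))^7 = 40^3 * sqrt(40) = 64000*sqrt(40)

|z^7| = 64000*sqrt(40) ≈ 404771.5405


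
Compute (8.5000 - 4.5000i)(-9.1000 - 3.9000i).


Real = 8.5*(-9.1) - (-4.5)*(-3.9) = -77.35 - 17.55 = -94.9
Imag = 8.5*(-3.9) - (9.1)*(-4.5) = -33.15 + 40.95 = 7.8

-94.9000 + 7.8000i


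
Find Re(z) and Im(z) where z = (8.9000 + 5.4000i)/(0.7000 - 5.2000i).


Multiply by conjugate: (8.9000 + 5.4000i)(0.7000 + 5.2000i) / (0.7^2 + (-5.2)^2)
Numerator real = 8.9*0.7 + 5.4*(-5.2) = -21.85
Numerator imag = 5.4*0.7 - 8.9*(-5.2) = 50.06
Denominator = 27.53
Re(z) = -21.85/27.53 = -0.7937
Im(z) = 50.06/27.53 = 1.8184

Re(z) = -0.7937, Im(z) = 1.8184


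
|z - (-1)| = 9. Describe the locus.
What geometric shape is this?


|z - z0| = r is a circle with center z0 and radius r.
Center = (-1, 0), radius = 9

Circle with center (-1, 0) and radius 9


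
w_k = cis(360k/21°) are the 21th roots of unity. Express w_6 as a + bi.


Angle = 360*6/21 = 102.8571°
a = cos(102.8571°) = -0.2225
b = sin(102.8571°) = 0.9749

-0.2225 + 0.9749i


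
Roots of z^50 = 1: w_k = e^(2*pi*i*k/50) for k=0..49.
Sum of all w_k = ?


The sum of all 50th roots of unity is 0.
Geometric series: (1 - w^50)/(1 - w) = (1-1)/(1-w) = 0 since w^50 = 1, w ≠ 1.
Alternatively: coefficient of z^49 in z^50 - 1 is 0.

0


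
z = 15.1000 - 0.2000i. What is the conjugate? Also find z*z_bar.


z_bar = 15.1000 + 0.2000i
z*z_bar = 15.1^2 + (-0.2)^2 = 228.01 + 0.04 = 228.05

z_bar = 15.1000 + 0.2000i, z*z_bar = 228.05


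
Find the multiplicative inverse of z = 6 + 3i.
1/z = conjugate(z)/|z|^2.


|z|^2 = 36+9 = 45
1/z = (6 - 3i)/45

1/z = 0.1333 - 0.0667i


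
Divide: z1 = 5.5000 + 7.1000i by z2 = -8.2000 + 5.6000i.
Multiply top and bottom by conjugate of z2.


Conjugate of z2 = -8.2000 - 5.6000i
Numerator: (5.5000 + 7.1000i)(-8.2000 - 5.6000i) = -5.3400 - 89.0200i
Denominator: (-8.2)^2 + 5.6^2 = 98.6
Result = (-5.3400 - 89.0200i)/98.6

-0.0542 - 0.9028i


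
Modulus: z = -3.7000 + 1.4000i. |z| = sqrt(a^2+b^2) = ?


|z| = sqrt((-3.7)^2 + 1.4^2) = sqrt(13.69 + 1.96) = sqrt(15.65) = 3.9560

|z| = 3.9560


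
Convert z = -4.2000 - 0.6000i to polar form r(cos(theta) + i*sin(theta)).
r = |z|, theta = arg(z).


r = sqrt(17.64+0.36) = sqrt(18) = 4.2426
theta = atan2(-0.6, -4.2) = -171.8699 degrees

r = 4.2426, theta = -171.8699 degrees


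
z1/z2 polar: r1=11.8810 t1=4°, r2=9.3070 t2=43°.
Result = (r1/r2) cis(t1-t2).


r = 11.8810 / 9.3070 = 1.2766
theta = 4° - 43° = -39° = 321° (mod 360)

1.2766 cis(321°)


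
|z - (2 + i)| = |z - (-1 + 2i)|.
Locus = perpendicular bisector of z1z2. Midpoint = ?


Equal distances means the locus is the perpendicular bisector of z1 and z2.
Midpoint = ((2+(-1))/2, (1+2)/2) = (0.5000, 1.5000)

Perpendicular bisector through (0.5000, 1.5000)


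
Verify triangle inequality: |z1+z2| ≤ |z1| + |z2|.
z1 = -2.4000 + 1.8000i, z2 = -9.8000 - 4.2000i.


|z1| = sqrt((-2.4)^2 + 1.8^2) = sqrt(9) = 3.0000
|z2| = sqrt((-9.8)^2 + (-4.2)^2) = sqrt(113.68) = 10.6621
z1+z2 = -12.2000 - 2.4000i
|z1+z2| = sqrt(154.6) = 12.4338
|z1|+|z2| = 3.0000 + 10.6621 = 13.6621

|z1+z2| = 12.4338 ≤ |z1|+|z2| = 13.6621 (verified)


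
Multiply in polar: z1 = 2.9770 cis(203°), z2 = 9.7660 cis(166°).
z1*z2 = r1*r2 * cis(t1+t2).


r = 2.9770 * 9.7660 = 29.0734
theta = 203° + 166° = 369° = 9° (mod 360)

29.0734 cis(9°)


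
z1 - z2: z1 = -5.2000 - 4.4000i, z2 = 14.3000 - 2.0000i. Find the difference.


Real: -5.2 - 14.3 = -19.5
Imag: -4.4 + 2 = -2.4

-19.5000 - 2.4000i


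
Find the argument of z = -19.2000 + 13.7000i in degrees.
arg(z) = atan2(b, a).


Re = -19.2, Im = 13.7
arg = atan2(13.7, -19.2) = 144.4906 degrees

arg(z) = 144.4906 degrees


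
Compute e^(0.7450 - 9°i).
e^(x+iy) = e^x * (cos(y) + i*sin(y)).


e^0.7450 = 2.1064
cos(-9°) = 0.9877
sin(-9°) = -0.15643
Real = 2.1064*0.9877 = 2.0805
Imag = 2.1064*(-0.15643) = -0.3295

2.0805 - 0.3295i


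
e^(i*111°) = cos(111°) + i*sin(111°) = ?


cos(111°) = -0.3584
sin(111°) = 0.9336

e^(i*111°) = -0.3584 + 0.9336i


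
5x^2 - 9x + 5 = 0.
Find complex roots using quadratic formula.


disc = (-9)^2 - 4*5*5 = 81 - 100 = -19
sqrt(|disc|) = sqrt(19) = 4.3589
Real part = 9/(2*5) = 0.9000
Imag part = 4.3589/(2*5) = 0.4359

0.9000 ± 0.4359i


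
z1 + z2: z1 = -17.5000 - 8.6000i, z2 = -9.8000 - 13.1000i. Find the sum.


Real: -17.5 - 9.8 = -27.3
Imag: -8.6 - 13.1 = -21.7

-27.3000 - 21.7000i


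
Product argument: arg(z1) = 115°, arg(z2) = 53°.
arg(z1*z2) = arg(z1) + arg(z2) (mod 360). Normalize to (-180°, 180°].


arg(z1*z2) = 115° + 53° = 168°
Normalized to (-180°, 180°]: 168°

168°


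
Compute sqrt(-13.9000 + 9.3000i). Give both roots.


|z| = sqrt(193.21+86.49) = 16.7242
sqrt((|z|+a)/2) = sqrt((16.7242+(-13.9))/2) = sqrt(1.4121) = 1.1883
sqrt((|z|-a)/2) = sqrt((16.7242-(-13.9))/2) = sqrt(15.3121) = 3.9131

±(1.1883 + 3.9131i) i.e. 1.1883 + 3.9131i and -1.1883 - 3.9131i


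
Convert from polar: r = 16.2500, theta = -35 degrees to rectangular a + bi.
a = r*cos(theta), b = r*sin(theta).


a = 16.2500*cos(-35°) = 16.2500*0.81915 = 13.3112
b = 16.2500*sin(-35°) = 16.2500*(-0.573576) = -9.3206

13.3112 - 9.3206i


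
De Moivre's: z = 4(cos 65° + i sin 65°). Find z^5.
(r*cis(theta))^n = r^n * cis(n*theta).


r^5 = 4^5 = 1024
n*theta = 5*65° = 325° = 325° (mod 360)
a = 1024*cos(325°) = 838.8117
b = 1024*sin(325°) = -587.3423

1024 cis(325°) = 838.8117 - 587.3423i


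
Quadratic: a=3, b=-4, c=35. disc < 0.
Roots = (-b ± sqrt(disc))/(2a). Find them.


disc = (-4)^2 - 4*3*35 = 16 - 420 = -404
sqrt(|disc|) = sqrt(404) = 20.0998
Real part = 4/(2*3) = 0.6667
Imag part = 20.0998/(2*3) = 3.3500

0.6667 ± 3.3500i


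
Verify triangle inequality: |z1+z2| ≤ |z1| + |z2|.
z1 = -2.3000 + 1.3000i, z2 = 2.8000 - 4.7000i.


|z1| = sqrt((-2.3)^2 + 1.3^2) = sqrt(6.98) = 2.6420
|z2| = sqrt(2.8^2 + (-4.7)^2) = sqrt(29.93) = 5.4708
z1+z2 = 0.5000 - 3.4000i
|z1+z2| = sqrt(11.81) = 3.4366
|z1|+|z2| = 2.6420 + 5.4708 = 8.1128

|z1+z2| = 3.4366 ≤ |z1|+|z2| = 8.1128 (verified)


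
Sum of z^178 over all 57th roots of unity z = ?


The roots are w_k = w^k with w = e^(2*pi*i/57), and (w^k)^178 = (w^178)^k.
So S = 1 + u + u^2 + ... + u^(56) with u = w^178.
178 = 3*57 + 7, so 178 is not a multiple of 57: u = (w^57)^3 * w^7 = w^7 ≠ 1 (w is a primitive 57th root), while u^57 = (w^57)^178 = 1.
Geometric series: S = (1 - u^57)/(1 - u) = (1 - 1)/(1 - u) = 0

S = 0


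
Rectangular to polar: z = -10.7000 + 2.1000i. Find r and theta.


r = sqrt(114.49+4.41) = sqrt(118.9) = 10.9041
theta = atan2(2.1, -10.7) = 168.8962 degrees

r = 10.9041, theta = 168.8962 degrees


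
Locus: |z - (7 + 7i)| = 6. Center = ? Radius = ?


|z - z0| = r is a circle with center z0 and radius r.
Center = (7, 7), radius = 6

Circle with center (7, 7) and radius 6


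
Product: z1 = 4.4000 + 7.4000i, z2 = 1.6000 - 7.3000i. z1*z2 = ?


Real = 4.4*1.6 - 7.4*(-7.3) = 7.04 - (-54.02) = 61.06
Imag = 4.4*(-7.3) + 1.6*7.4 = -32.12 + 11.84 = -20.28

61.0600 - 20.2800i


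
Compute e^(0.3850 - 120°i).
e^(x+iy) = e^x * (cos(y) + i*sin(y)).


e^0.3850 = 1.4696
cos(-120°) = -0.5
sin(-120°) = -0.866
Real = 1.4696*(-0.5) = -0.7348
Imag = 1.4696*(-0.866) = -1.2727

-0.7348 - 1.2727i


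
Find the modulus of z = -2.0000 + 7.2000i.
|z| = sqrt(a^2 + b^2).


|z| = sqrt((-2)^2 + 7.2^2) = sqrt(4 + 51.84) = sqrt(55.84) = 7.4726

|z| = 7.4726


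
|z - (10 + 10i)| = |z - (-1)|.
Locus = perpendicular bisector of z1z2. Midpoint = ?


Equal distances means the locus is the perpendicular bisector of z1 and z2.
Midpoint = ((10+(-1))/2, (10+0)/2) = (4.5000, 5.0000)

Perpendicular bisector through (4.5000, 5.0000)


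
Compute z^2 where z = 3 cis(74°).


r^2 = 3^2 = 9
n*theta = 2*74° = 148° = 148° (mod 360)
a = 9*cos(148°) = -7.6324
b = 9*sin(148°) = 4.7693

9 cis(148°) = -7.6324 + 4.7693i


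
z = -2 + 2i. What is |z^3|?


|z| = sqrt(4+4) = sqrt(8) = 2.8284
|z^3| = |z|^3 = (sqrt(8))^3 = 8*sqrt(8)

|z^3| = 8*sqrt(8) ≈ 22.6274


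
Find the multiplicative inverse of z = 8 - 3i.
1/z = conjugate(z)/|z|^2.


|z|^2 = 64+9 = 73
1/z = (8 + 3i)/73

1/z = 0.1096 + 0.0411i


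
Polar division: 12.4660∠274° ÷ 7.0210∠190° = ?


r = 12.4660 / 7.0210 = 1.7755
theta = 274° - 190° = 84° = 84° (mod 360)

1.7755 cis(84°)


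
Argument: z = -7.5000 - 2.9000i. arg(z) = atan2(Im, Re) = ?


Re = -7.5, Im = -2.9
arg = atan2(-2.9, -7.5) = -158.8602 degrees

arg(z) = -158.8602 degrees


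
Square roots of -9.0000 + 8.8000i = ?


|z| = sqrt(81+77.44) = 12.5873
sqrt((|z|+a)/2) = sqrt((12.5873+(-9))/2) = sqrt(1.7936) = 1.3393
sqrt((|z|-a)/2) = sqrt((12.5873-(-9))/2) = sqrt(10.7936) = 3.2854

±(1.3393 + 3.2854i) i.e. 1.3393 + 3.2854i and -1.3393 - 3.2854i


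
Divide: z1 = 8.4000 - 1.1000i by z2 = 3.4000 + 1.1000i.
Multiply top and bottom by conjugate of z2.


Conjugate of z2 = 3.4000 - 1.1000i
Numerator: (8.4000 - 1.1000i)(3.4000 - 1.1000i) = 27.3500 - 12.9800i
Denominator: 3.4^2 + 1.1^2 = 12.77
Result = (27.3500 - 12.9800i)/12.77

2.1417 - 1.0164i


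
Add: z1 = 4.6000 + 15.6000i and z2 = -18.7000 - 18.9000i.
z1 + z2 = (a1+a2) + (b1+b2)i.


Real: 4.6 - 18.7 = -14.1
Imag: 15.6 - 18.9 = -3.3

-14.1000 - 3.3000i


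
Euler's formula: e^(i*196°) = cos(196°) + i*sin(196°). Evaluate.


cos(196°) = -0.9613
sin(196°) = -0.2756

e^(i*196°) = -0.9613 - 0.2756i


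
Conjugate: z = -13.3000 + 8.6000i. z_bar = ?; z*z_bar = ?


z_bar = -13.3000 - 8.6000i
z*z_bar = (-13.3)^2 + 8.6^2 = 176.89 + 73.96 = 250.85

z_bar = -13.3000 - 8.6000i, z*z_bar = 250.85


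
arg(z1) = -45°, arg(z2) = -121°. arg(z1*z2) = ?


arg(z1*z2) = -45° - 121° = -166°
Normalized to (-180°, 180°]: -166°

-166°


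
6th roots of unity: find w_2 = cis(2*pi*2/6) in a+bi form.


Angle = 360*2/6 = 120°
a = cos(120°) = -0.5000
b = sin(120°) = 0.8660

-0.5000 + 0.8660i


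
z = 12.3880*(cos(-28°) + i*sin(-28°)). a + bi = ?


a = 12.3880*cos(-28°) = 12.3880*0.88295 = 10.9380
b = 12.3880*sin(-28°) = 12.3880*(-0.46947) = -5.8158

10.9380 - 5.8158i


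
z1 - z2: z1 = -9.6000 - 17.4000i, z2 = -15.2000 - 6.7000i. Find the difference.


Real: -9.6 + 15.2 = 5.6
Imag: -17.4 + 6.7 = -10.7

5.6000 - 10.7000i


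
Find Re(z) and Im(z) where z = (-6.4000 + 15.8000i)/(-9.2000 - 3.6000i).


Multiply by conjugate: (-6.4000 + 15.8000i)(-9.2000 + 3.6000i) / ((-9.2)^2 + (-3.6)^2)
Numerator real = -6.4*(-9.2) + 15.8*(-3.6) = 2
Numerator imag = 15.8*(-9.2) - (-6.4)*(-3.6) = -168.4
Denominator = 97.6
Re(z) = 2/97.6 = 0.0205
Im(z) = -168.4/97.6 = -1.7254

Re(z) = 0.0205, Im(z) = -1.7254


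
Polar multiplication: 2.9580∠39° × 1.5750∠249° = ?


r = 2.9580 * 1.5750 = 4.6589
theta = 39° + 249° = 288° = 288° (mod 360)

4.6589 cis(288°)


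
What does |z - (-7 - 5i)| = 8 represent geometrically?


|z - z0| = r is a circle with center z0 and radius r.
Center = (-7, -5), radius = 8

Circle with center (-7, -5) and radius 8


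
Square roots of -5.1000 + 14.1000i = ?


|z| = sqrt(26.01+198.81) = 14.9940
sqrt((|z|+a)/2) = sqrt((14.9940+(-5.1))/2) = sqrt(4.9470) = 2.2242
sqrt((|z|-a)/2) = sqrt((14.9940-(-5.1))/2) = sqrt(10.0470) = 3.1697

±(2.2242 + 3.1697i) i.e. 2.2242 + 3.1697i and -2.2242 - 3.1697i


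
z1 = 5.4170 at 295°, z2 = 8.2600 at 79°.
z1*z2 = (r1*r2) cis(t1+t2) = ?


r = 5.4170 * 8.2600 = 44.7444
theta = 295° + 79° = 374° = 14° (mod 360)

44.7444 cis(14°)


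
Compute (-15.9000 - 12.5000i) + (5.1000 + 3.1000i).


Real: -15.9 + 5.1 = -10.8
Imag: -12.5 + 3.1 = -9.4

-10.8000 - 9.4000i


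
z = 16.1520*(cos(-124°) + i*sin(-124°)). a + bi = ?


a = 16.1520*cos(-124°) = 16.1520*(-0.559193) = -9.0321
b = 16.1520*sin(-124°) = 16.1520*(-0.829038) = -13.3906

-9.0321 - 13.3906i


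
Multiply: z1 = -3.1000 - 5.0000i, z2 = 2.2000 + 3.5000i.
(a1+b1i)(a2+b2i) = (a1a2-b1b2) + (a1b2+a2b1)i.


Real = -3.1*2.2 - (-5)*3.5 = -6.82 - (-17.5) = 10.68
Imag = -3.1*3.5 + 2.2*(-5) = -10.85 - (11) = -21.85

10.6800 - 21.8500i


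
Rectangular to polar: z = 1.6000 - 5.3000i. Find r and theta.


r = sqrt(2.56+28.09) = sqrt(30.65) = 5.5362
theta = atan2(-5.3, 1.6) = -73.2016 degrees

r = 5.5362, theta = -73.2016 degrees


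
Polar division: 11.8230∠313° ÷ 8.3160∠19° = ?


r = 11.8230 / 8.3160 = 1.4217
theta = 313° - 19° = 294° = 294° (mod 360)

1.4217 cis(294°)


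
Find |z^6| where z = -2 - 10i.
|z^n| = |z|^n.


|z| = sqrt(4+100) = sqrt(104) = 10.1980
|z^6| = |z|^6 = (sqrt(104))^6 = 104^3 = 1124864

|z^6| = 1124864


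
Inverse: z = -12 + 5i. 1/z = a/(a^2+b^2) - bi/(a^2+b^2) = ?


|z|^2 = 144+25 = 169
1/z = (-12 - 5i)/169

1/z = -0.0710 - 0.0296i


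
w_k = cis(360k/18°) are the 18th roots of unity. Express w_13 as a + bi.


Angle = 360*13/18 = 260°
a = cos(260°) = -0.1736
b = sin(260°) = -0.9848

-0.1736 - 0.9848i


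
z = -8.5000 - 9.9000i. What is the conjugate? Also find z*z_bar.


z_bar = -8.5000 + 9.9000i
z*z_bar = (-8.5)^2 + (-9.9)^2 = 72.25 + 98.01 = 170.26

z_bar = -8.5000 + 9.9000i, z*z_bar = 170.26


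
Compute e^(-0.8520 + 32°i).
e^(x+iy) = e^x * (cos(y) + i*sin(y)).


e^-0.8520 = 0.42656
cos(32°) = 0.848
sin(32°) = 0.5299
Real = 0.42656*0.848 = 0.3617
Imag = 0.42656*0.5299 = 0.2260

0.3617 + 0.2260i


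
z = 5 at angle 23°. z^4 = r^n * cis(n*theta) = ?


r^4 = 5^4 = 625
n*theta = 4*23° = 92° = 92° (mod 360)
a = 625*cos(92°) = -21.8122
b = 625*sin(92°) = 624.6193

625 cis(92°) = -21.8122 + 624.6193i


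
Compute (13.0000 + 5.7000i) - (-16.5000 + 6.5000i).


Real: 13 + 16.5 = 29.5
Imag: 5.7 - 6.5 = -0.8

29.5000 - 0.8000i


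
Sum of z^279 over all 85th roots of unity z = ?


The roots are w_k = w^k with w = e^(2*pi*i/85), and (w^k)^279 = (w^279)^k.
So S = 1 + u + u^2 + ... + u^(84) with u = w^279.
279 = 3*85 + 24, so 279 is not a multiple of 85: u = (w^85)^3 * w^24 = w^24 ≠ 1 (w is a primitive 85th root), while u^85 = (w^85)^279 = 1.
Geometric series: S = (1 - u^85)/(1 - u) = (1 - 1)/(1 - u) = 0

S = 0


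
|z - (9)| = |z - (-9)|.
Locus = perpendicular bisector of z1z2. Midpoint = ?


Equal distances means the locus is the perpendicular bisector of z1 and z2.
Midpoint = ((9+(-9))/2, (0+0)/2) = (0, 0)

Perpendicular bisector through (0, 0)


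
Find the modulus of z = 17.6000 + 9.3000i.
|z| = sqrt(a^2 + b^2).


|z| = sqrt(17.6^2 + 9.3^2) = sqrt(309.76 + 86.49) = sqrt(396.25) = 19.9060

|z| = 19.9060


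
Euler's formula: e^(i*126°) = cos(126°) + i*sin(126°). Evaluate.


cos(126°) = -0.5878
sin(126°) = 0.8090

e^(i*126°) = -0.5878 + 0.8090i


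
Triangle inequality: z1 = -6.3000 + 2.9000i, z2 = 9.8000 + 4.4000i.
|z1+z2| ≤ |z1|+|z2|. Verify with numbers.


|z1| = sqrt((-6.3)^2 + 2.9^2) = sqrt(48.1) = 6.9354
|z2| = sqrt(9.8^2 + 4.4^2) = sqrt(115.4) = 10.7424
z1+z2 = 3.5000 + 7.3000i
|z1+z2| = sqrt(65.54) = 8.0957
|z1|+|z2| = 6.9354 + 10.7424 = 17.6778

|z1+z2| = 8.0957 ≤ |z1|+|z2| = 17.6778 (verified)


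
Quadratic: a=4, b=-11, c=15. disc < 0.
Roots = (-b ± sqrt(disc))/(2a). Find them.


disc = (-11)^2 - 4*4*15 = 121 - 240 = -119
sqrt(|disc|) = sqrt(119) = 10.9087
Real part = 11/(2*4) = 1.3750
Imag part = 10.9087/(2*4) = 1.3636

1.3750 ± 1.3636i


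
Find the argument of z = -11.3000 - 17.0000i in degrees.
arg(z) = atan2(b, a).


Re = -11.3, Im = -17
arg = atan2(-17, -11.3) = -123.6122 degrees

arg(z) = -123.6122 degrees


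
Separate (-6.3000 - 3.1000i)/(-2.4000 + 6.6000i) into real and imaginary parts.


Multiply by conjugate: (-6.3000 - 3.1000i)(-2.4000 - 6.6000i) / ((-2.4)^2 + 6.6^2)
Numerator real = -6.3*(-2.4) - (3.1)*6.6 = -5.34
Numerator imag = -3.1*(-2.4) - (-6.3)*6.6 = 49.02
Denominator = 49.32
Re(z) = -5.34/49.32 = -0.1083
Im(z) = 49.02/49.32 = 0.9939

Re(z) = -0.1083, Im(z) = 0.9939


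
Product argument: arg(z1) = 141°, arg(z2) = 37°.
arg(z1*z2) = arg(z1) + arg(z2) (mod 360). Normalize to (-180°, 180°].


arg(z1*z2) = 141° + 37° = 178°
Normalized to (-180°, 180°]: 178°

178°
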